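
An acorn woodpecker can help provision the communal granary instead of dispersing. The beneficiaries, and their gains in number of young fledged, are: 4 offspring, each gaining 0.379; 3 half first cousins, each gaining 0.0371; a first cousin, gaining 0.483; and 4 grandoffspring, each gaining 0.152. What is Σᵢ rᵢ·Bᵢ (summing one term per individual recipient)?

r to an offspring = 0.5 (one parent–offspring link: r = (1/2)^1 = 1/2).
r to a half first cousin = 0.0625 (half first cousins share one grandparent — one path of length 4: r = (1/2)^4 = 1/16).
r to a first cousin = 0.125 (first cousins share one grandparent pair — two paths of length 4: r = 2·(1/2)^4 = 1/8).
r to a grandoffspring = 1/4 (two parent–offspring links: r = (1/2)^2 = 1/4).
Summing one r·B term per recipient: 4·0.5·0.379 + 3·0.0625·0.0371 + 1·0.125·0.483 + 4·0.25·0.152 = 0.97733125.

0.97733125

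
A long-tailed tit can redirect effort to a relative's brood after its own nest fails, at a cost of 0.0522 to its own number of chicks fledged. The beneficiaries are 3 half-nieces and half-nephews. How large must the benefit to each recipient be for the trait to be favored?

r to a half-niece or half-nephew = 1/8 (half-aunt/uncle↔niece/nephew: one path of length 3: r = (1/2)^3 = 1/8).
Hamilton's rule with n recipients of equal r: n·r·B > C, so B > C/(n·r) = 0.0522/(3·0.125) = 0.1392.

0.1392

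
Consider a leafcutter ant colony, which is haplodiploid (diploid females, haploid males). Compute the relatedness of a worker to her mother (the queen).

One meiotic link between diploid queen and diploid daughter: r = 1/2.

0.5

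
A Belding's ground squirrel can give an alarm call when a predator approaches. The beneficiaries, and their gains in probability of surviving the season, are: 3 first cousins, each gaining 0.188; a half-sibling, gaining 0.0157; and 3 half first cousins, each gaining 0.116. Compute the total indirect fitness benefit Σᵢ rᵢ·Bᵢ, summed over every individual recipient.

r to a first cousin = 0.125 (first cousins share one grandparent pair — two paths of length 4: r = 2·(1/2)^4 = 1/8).
r to a half-sibling = 1/4 (half-sibs share one parent — one path of length 2: r = (1/2)^2 = 1/4).
r to a half first cousin = 0.0625 (half first cousins share one grandparent — one path of length 4: r = (1/2)^4 = 1/16).
Summing one r·B term per recipient: 3·0.125·0.188 + 1·0.25·0.0157 + 3·0.0625·0.116 = 0.096175.

0.096175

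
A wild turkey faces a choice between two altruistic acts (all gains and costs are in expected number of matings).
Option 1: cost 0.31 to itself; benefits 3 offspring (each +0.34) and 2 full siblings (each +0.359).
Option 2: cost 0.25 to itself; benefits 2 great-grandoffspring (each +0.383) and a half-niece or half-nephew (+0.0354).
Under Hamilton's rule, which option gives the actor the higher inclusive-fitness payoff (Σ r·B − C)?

Option 1

Option 1: r to an offspring = 0.5.
Option 1: r to a full sibling = 0.5.
Option 1: Σ r·B − C = (3·0.5·0.34 + 2·0.5·0.359) − 0.31 = 0.559.
Option 2: r to a great-grandoffspring = 0.125.
Option 2: r to a half-niece or half-nephew = 0.125.
Option 2: Σ r·B − C = (2·0.125·0.383 + 1·0.125·0.0354) − 0.25 = -0.149825.
Option 1 has the higher net inclusive-fitness payoff.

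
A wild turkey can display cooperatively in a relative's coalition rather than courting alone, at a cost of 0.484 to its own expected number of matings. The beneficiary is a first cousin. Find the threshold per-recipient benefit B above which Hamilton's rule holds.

3.872

r to a first cousin = 1/8 (first cousins share one grandparent pair — two paths of length 4: r = 2·(1/2)^4 = 1/8).
Hamilton's rule with n recipients of equal r: n·r·B > C, so B > C/(n·r) = 0.484/(1·0.125) = 3.872.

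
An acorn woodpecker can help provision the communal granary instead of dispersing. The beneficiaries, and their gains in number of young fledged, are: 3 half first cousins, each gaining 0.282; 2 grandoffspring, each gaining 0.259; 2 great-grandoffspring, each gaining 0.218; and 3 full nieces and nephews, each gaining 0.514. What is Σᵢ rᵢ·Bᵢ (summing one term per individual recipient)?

0.622375

r to a half first cousin = 1/16 (half first cousins share one grandparent — one path of length 4: r = (1/2)^4 = 1/16).
r to a grandoffspring = 0.25 (two parent–offspring links: r = (1/2)^2 = 1/4).
r to a great-grandoffspring = 0.125 (three parent–offspring links: r = (1/2)^3 = 1/8).
r to a full niece or nephew = 0.25 (full aunt/uncle↔niece/nephew: two paths of length 3 through the shared grandparent pair: r = 2·(1/2)^3 = 1/4).
Summing one r·B term per recipient: 3·0.0625·0.282 + 2·0.25·0.259 + 2·0.125·0.218 + 3·0.25·0.514 = 0.622375.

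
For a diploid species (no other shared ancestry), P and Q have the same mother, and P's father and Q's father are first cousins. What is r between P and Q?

Relatedness sums over independent paths through distinct common ancestors.
P and Q are related in two ways: half-sibs through their shared mother (r = 1/4) and second cousins through their fathers (r = 1/32).
r = 1/4 + 1/32 = 9/32 = 0.28125.

0.28125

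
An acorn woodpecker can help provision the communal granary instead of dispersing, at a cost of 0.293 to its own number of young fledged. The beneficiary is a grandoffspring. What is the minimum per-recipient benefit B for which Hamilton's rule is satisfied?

r to a grandoffspring = 0.25 (two parent–offspring links: r = (1/2)^2 = 1/4).
Hamilton's rule with n recipients of equal r: n·r·B > C, so B > C/(n·r) = 0.293/(1·0.25) = 1.172.

1.172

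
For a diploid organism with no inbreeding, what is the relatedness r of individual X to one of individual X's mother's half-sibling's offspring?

Each parent–offspring link contributes a factor of 1/2, and independent paths through distinct common ancestors add.
Half first cousins share one grandparent — one path of length 4: r = (1/2)^4 = 1/16.

0.0625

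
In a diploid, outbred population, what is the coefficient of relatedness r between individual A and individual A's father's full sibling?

Each parent–offspring link contributes a factor of 1/2, and independent paths through distinct common ancestors add.
Full aunt/uncle↔niece/nephew: two paths of length 3 through the shared grandparent pair: r = 2·(1/2)^3 = 1/4.

0.25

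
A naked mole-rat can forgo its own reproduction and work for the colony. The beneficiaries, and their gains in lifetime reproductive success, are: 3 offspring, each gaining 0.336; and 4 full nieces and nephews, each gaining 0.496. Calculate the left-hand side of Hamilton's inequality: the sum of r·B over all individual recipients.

r to an offspring = 1/2 (one parent–offspring link: r = (1/2)^1 = 1/2).
r to a full niece or nephew = 0.25 (full aunt/uncle↔niece/nephew: two paths of length 3 through the shared grandparent pair: r = 2·(1/2)^3 = 1/4).
Summing one r·B term per recipient: 3·0.5·0.336 + 4·0.25·0.496 = 1.

1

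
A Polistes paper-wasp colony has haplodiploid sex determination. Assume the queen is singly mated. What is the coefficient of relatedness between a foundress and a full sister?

0.75

Haplodiploid full sisters inherit their father's entire haploid genome identically (contributing 1/2) and on average half of their mother's contribution (1/2 · 1/2 = 1/4); r = 1/2 + 1/4 = 3/4.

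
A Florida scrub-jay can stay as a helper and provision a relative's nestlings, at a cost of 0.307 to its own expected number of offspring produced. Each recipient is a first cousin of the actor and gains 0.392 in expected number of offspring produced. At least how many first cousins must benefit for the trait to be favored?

7

r to a first cousin = 0.125 (first cousins share one grandparent pair — two paths of length 4: r = 2·(1/2)^4 = 1/8).
Hamilton's rule: n·r·B > C  ⇒  n > C/(r·B) = 0.307/(0.125·0.392) = 6.265.
The smallest integer exceeding 6.265 is 7.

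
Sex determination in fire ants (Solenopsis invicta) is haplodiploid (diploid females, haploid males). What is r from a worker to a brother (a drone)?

0.25

Her haploid brother carries none of their father's genes and a random half of their mother's genome; that half matches the maternal half of her own genome with probability 1/2: r = 1/2 · 1/2 = 1/4.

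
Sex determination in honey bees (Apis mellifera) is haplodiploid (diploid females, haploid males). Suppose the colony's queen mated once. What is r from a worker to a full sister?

0.75

Haplodiploid full sisters inherit their father's entire haploid genome identically (contributing 1/2) and on average half of their mother's contribution (1/2 · 1/2 = 1/4); r = 1/2 + 1/4 = 3/4.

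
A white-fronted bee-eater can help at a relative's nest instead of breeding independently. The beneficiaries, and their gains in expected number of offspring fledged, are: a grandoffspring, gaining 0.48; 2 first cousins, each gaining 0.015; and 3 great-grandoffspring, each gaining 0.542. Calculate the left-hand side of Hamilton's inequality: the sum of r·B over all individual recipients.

0.327

r to a grandoffspring = 0.25 (two parent–offspring links: r = (1/2)^2 = 1/4).
r to a first cousin = 0.125 (first cousins share one grandparent pair — two paths of length 4: r = 2·(1/2)^4 = 1/8).
r to a great-grandoffspring = 1/8 (three parent–offspring links: r = (1/2)^3 = 1/8).
Summing one r·B term per recipient: 1·0.25·0.48 + 2·0.125·0.015 + 3·0.125·0.542 = 0.327.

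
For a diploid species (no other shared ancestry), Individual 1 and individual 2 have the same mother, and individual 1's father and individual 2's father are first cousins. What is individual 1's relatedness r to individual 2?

Wright's path rule: contributions from independent ancestry routes add.
Individual 1 and individual 2 are related in two ways: half-sibs through their shared mother (r = 1/4) and second cousins through their fathers (r = 1/32).
r = 1/4 + 1/32 = 0.28125.

0.28125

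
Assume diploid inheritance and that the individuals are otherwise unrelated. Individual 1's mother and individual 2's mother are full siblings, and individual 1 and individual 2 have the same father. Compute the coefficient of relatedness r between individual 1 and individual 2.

Independent pedigree routes through distinct common ancestors add.
Individual 1 and individual 2 are related in two ways: first cousins through their mothers (r = 1/8) and half-sibs through their shared father (r = 1/4).
r = 1/8 + 1/4 = 3/8 = 0.375.

0.375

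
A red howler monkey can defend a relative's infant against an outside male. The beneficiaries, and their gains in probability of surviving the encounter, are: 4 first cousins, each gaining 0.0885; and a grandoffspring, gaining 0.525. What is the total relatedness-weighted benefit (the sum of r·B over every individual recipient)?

r to a first cousin = 1/8 (first cousins share one grandparent pair — two paths of length 4: r = 2·(1/2)^4 = 1/8).
r to a grandoffspring = 0.25 (two parent–offspring links: r = (1/2)^2 = 1/4).
Summing one r·B term per recipient: 4·0.125·0.0885 + 1·0.25·0.525 = 0.1755.

0.1755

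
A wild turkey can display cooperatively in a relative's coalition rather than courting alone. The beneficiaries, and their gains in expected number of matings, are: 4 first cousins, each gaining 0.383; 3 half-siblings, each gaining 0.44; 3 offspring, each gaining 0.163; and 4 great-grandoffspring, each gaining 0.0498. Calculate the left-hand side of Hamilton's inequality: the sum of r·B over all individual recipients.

0.7909

r to a first cousin = 0.125 (first cousins share one grandparent pair — two paths of length 4: r = 2·(1/2)^4 = 1/8).
r to a half-sibling = 1/4 (half-sibs share one parent — one path of length 2: r = (1/2)^2 = 1/4).
r to an offspring = 1/2 (one parent–offspring link: r = (1/2)^1 = 1/2).
r to a great-grandoffspring = 1/8 (three parent–offspring links: r = (1/2)^3 = 1/8).
Summing one r·B term per recipient: 4·0.125·0.383 + 3·0.25·0.44 + 3·0.5·0.163 + 4·0.125·0.0498 = 0.7909.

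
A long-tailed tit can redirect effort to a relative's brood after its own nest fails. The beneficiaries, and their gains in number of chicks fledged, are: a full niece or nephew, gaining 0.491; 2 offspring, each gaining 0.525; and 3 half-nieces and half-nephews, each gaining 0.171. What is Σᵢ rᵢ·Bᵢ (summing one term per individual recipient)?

r to a full niece or nephew = 1/4 (full aunt/uncle↔niece/nephew: two paths of length 3 through the shared grandparent pair: r = 2·(1/2)^3 = 1/4).
r to an offspring = 1/2 (one parent–offspring link: r = (1/2)^1 = 1/2).
r to a half-niece or half-nephew = 0.125 (half-aunt/uncle↔niece/nephew: one path of length 3: r = (1/2)^3 = 1/8).
Summing one r·B term per recipient: 1·0.25·0.491 + 2·0.5·0.525 + 3·0.125·0.171 = 0.711875.

0.711875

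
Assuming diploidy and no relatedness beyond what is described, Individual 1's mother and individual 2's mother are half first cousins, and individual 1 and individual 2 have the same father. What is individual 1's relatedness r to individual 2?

With two independent routes of shared ancestry, r is the sum of the two contributions.
Individual 1 and individual 2 are related in two ways: half second cousins through their mothers (r = 1/64) and half-sibs through their shared father (r = 1/4).
r = 1/64 + 1/4 = 17/64 = 0.265625.

0.265625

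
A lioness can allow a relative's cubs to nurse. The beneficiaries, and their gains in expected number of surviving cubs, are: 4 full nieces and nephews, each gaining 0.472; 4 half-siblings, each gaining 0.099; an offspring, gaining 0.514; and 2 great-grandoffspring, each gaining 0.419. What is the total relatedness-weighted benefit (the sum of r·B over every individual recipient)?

0.93275

r to a full niece or nephew = 1/4 (full aunt/uncle↔niece/nephew: two paths of length 3 through the shared grandparent pair: r = 2·(1/2)^3 = 1/4).
r to a half-sibling = 0.25 (half-sibs share one parent — one path of length 2: r = (1/2)^2 = 1/4).
r to an offspring = 0.5 (one parent–offspring link: r = (1/2)^1 = 1/2).
r to a great-grandoffspring = 0.125 (three parent–offspring links: r = (1/2)^3 = 1/8).
Summing one r·B term per recipient: 4·0.25·0.472 + 4·0.25·0.099 + 1·0.5·0.514 + 2·0.125·0.419 = 0.93275.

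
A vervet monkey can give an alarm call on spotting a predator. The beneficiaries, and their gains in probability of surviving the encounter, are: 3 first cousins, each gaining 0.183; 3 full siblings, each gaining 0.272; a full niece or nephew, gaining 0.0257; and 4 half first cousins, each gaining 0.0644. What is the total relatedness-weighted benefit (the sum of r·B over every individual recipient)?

0.49915

r to a first cousin = 0.125 (first cousins share one grandparent pair — two paths of length 4: r = 2·(1/2)^4 = 1/8).
r to a full sibling = 0.5 (full sibs share both parents — two paths of length 2: r = 2·(1/2)^2 = 1/2).
r to a full niece or nephew = 0.25 (full aunt/uncle↔niece/nephew: two paths of length 3 through the shared grandparent pair: r = 2·(1/2)^3 = 1/4).
r to a half first cousin = 0.0625 (half first cousins share one grandparent — one path of length 4: r = (1/2)^4 = 1/16).
Summing one r·B term per recipient: 3·0.125·0.183 + 3·0.5·0.272 + 1·0.25·0.0257 + 4·0.0625·0.0644 = 0.49915.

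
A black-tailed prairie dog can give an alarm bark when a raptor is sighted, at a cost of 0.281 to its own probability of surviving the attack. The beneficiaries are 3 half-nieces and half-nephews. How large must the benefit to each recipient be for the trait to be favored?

0.7493

r to a half-niece or half-nephew = 0.125 (half-aunt/uncle↔niece/nephew: one path of length 3: r = (1/2)^3 = 1/8).
Hamilton's rule with n recipients of equal r: n·r·B > C, so B > C/(n·r) = 0.281/(3·0.125) = 0.7493.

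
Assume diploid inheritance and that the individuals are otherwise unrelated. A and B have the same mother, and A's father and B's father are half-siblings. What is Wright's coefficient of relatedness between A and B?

Wright's path rule: contributions from independent ancestry routes add.
A and B are related in two ways: half-sibs through their shared mother (r = 1/4) and half first cousins through their fathers (r = 1/16).
r = 1/4 + 1/16 = 0.3125.

0.3125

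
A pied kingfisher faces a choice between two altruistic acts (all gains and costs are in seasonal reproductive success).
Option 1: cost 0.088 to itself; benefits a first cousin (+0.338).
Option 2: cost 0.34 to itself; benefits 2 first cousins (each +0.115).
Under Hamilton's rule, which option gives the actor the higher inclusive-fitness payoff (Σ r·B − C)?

Option 1

Option 1: r to a first cousin = 0.125.
Option 1: Σ r·B − C = (1·0.125·0.338) − 0.088 = -0.04575.
Option 2: r to a first cousin = 0.125.
Option 2: Σ r·B − C = (2·0.125·0.115) − 0.34 = -0.31125.
Option 1 has the higher net inclusive-fitness payoff.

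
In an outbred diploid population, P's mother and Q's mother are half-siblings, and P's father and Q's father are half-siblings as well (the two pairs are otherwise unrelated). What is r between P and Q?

With two independent routes of shared ancestry, r is the sum of the two contributions.
P and Q are related in two ways: half first cousins through their mothers (r = 1/16) and half first cousins through their fathers (r = 1/16).
r = 1/16 + 1/16 = 0.125.

0.125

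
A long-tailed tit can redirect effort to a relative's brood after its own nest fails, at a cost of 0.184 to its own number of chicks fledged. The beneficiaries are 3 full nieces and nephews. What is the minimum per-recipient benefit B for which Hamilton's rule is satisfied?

r to a full niece or nephew = 1/4 (full aunt/uncle↔niece/nephew: two paths of length 3 through the shared grandparent pair: r = 2·(1/2)^3 = 1/4).
Hamilton's rule with n recipients of equal r: n·r·B > C, so B > C/(n·r) = 0.184/(3·0.25) = 0.2453.

0.2453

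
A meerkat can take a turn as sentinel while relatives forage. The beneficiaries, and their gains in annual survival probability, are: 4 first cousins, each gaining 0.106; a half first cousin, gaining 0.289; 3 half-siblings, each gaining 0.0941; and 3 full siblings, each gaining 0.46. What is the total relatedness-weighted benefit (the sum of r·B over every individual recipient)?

0.8316375

r to a first cousin = 1/8 (first cousins share one grandparent pair — two paths of length 4: r = 2·(1/2)^4 = 1/8).
r to a half first cousin = 0.0625 (half first cousins share one grandparent — one path of length 4: r = (1/2)^4 = 1/16).
r to a half-sibling = 1/4 (half-sibs share one parent — one path of length 2: r = (1/2)^2 = 1/4).
r to a full sibling = 0.5 (full sibs share both parents — two paths of length 2: r = 2·(1/2)^2 = 1/2).
Summing one r·B term per recipient: 4·0.125·0.106 + 1·0.0625·0.289 + 3·0.25·0.0941 + 3·0.5·0.46 = 0.8316375.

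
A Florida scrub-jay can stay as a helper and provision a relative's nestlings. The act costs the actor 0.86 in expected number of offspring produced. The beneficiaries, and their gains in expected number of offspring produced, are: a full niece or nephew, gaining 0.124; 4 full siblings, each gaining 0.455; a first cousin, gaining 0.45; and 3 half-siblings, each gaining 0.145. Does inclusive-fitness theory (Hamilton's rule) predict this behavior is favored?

Hamilton's rule: the trait is favored when the sum of r·B over every recipient exceeds the actor's cost C.
r to a full niece or nephew = 0.25 (full aunt/uncle↔niece/nephew: two paths of length 3 through the shared grandparent pair: r = 2·(1/2)^3 = 1/4).
r to a full sibling = 1/2 (full sibs share both parents — two paths of length 2: r = 2·(1/2)^2 = 1/2).
r to a first cousin = 0.125 (first cousins share one grandparent pair — two paths of length 4: r = 2·(1/2)^4 = 1/8).
r to a half-sibling = 1/4 (half-sibs share one parent — one path of length 2: r = (1/2)^2 = 1/4).
Summing one r·B term per recipient: 1·0.25·0.124 + 4·0.5·0.455 + 1·0.125·0.45 + 3·0.25·0.145 = 1.106.
1.106 > 0.86: the indirect benefit exceeds the cost.

Yes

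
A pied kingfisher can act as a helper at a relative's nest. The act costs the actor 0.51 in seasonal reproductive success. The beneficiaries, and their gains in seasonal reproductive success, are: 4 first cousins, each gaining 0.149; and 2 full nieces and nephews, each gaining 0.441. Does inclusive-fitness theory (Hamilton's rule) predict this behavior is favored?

Hamilton's rule: the trait is favored when the sum of r·B over every recipient exceeds the actor's cost C.
r to a first cousin = 0.125 (first cousins share one grandparent pair — two paths of length 4: r = 2·(1/2)^4 = 1/8).
r to a full niece or nephew = 0.25 (full aunt/uncle↔niece/nephew: two paths of length 3 through the shared grandparent pair: r = 2·(1/2)^3 = 1/4).
Summing one r·B term per recipient: 4·0.125·0.149 + 2·0.25·0.441 = 0.295.
0.295 < 0.51: the indirect benefit is less than the cost.

No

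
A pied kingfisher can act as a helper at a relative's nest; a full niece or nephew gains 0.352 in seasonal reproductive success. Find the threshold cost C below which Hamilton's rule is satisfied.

r to a full niece or nephew = 1/4 (full aunt/uncle↔niece/nephew: two paths of length 3 through the shared grandparent pair: r = 2·(1/2)^3 = 1/4).
Hamilton's rule: n·r·B > C, so the trait is favored while C < n·r·B = 1·0.25·0.352 = 0.088.

0.088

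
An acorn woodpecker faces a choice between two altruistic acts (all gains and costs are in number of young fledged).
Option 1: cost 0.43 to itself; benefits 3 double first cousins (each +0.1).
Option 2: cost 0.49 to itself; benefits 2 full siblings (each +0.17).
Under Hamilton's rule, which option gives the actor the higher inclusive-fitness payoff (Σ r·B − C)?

Option 2

Option 1: r to a double first cousin = 0.25.
Option 1: Σ r·B − C = (3·0.25·0.1) − 0.43 = -0.355.
Option 2: r to a full sibling = 0.5.
Option 2: Σ r·B − C = (2·0.5·0.17) − 0.49 = -0.32.
Option 2 has the higher net inclusive-fitness payoff.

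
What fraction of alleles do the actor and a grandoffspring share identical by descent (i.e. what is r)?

Two parent–offspring links: r = (1/2)^2 = 1/4.

0.25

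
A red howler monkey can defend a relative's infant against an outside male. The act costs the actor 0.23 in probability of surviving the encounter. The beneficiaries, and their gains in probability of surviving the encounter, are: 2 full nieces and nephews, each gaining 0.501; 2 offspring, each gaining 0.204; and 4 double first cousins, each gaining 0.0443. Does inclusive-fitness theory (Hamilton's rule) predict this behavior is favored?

Hamilton's rule: the trait is favored when the sum of r·B over every recipient exceeds the actor's cost C.
r to a full niece or nephew = 0.25 (full aunt/uncle↔niece/nephew: two paths of length 3 through the shared grandparent pair: r = 2·(1/2)^3 = 1/4).
r to an offspring = 0.5 (one parent–offspring link: r = (1/2)^1 = 1/2).
r to a double first cousin = 0.25 (double first cousins share both grandparent pairs — four paths of length 4: r = 4·(1/2)^4 = 1/4).
Summing one r·B term per recipient: 2·0.25·0.501 + 2·0.5·0.204 + 4·0.25·0.0443 = 0.4988.
0.4988 > 0.23: the indirect benefit exceeds the cost.

Yes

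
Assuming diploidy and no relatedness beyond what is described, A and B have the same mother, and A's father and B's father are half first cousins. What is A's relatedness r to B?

0.265625

With two independent routes of shared ancestry, r is the sum of the two contributions.
A and B are related in two ways: half-sibs through their shared mother (r = 1/4) and half second cousins through their fathers (r = 1/64).
r = 1/4 + 1/64 = 17/64 = 0.265625.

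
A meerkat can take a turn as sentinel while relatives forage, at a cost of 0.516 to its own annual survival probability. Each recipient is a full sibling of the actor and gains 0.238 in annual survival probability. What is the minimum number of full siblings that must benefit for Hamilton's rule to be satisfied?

r to a full sibling = 1/2 (full sibs share both parents — two paths of length 2: r = 2·(1/2)^2 = 1/2).
Hamilton's rule: n·r·B > C  ⇒  n > C/(r·B) = 0.516/(0.5·0.238) = 4.336.
The smallest integer exceeding 4.336 is 5.

5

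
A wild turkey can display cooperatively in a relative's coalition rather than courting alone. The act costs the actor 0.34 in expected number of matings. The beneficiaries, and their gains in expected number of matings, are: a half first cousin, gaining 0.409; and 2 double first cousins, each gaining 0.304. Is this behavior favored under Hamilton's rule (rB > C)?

Hamilton's rule: the trait is favored when the sum of r·B over every recipient exceeds the actor's cost C.
r to a half first cousin = 1/16 (half first cousins share one grandparent — one path of length 4: r = (1/2)^4 = 1/16).
r to a double first cousin = 1/4 (double first cousins share both grandparent pairs — four paths of length 4: r = 4·(1/2)^4 = 1/4).
Summing one r·B term per recipient: 1·0.0625·0.409 + 2·0.25·0.304 = 0.1775625.
0.1775625 < 0.34: the indirect benefit is less than the cost.

No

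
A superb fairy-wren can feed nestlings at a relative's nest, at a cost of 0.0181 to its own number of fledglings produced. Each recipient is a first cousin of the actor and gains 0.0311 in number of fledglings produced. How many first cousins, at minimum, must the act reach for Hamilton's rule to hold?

5

r to a first cousin = 1/8 (first cousins share one grandparent pair — two paths of length 4: r = 2·(1/2)^4 = 1/8).
Hamilton's rule: n·r·B > C  ⇒  n > C/(r·B) = 0.0181/(0.125·0.0311) = 4.656.
The smallest integer exceeding 4.656 is 5.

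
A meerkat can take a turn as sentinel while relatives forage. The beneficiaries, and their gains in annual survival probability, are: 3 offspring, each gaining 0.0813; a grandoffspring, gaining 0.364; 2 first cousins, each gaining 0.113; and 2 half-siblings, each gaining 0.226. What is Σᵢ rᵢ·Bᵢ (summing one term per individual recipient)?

r to an offspring = 1/2 (one parent–offspring link: r = (1/2)^1 = 1/2).
r to a grandoffspring = 0.25 (two parent–offspring links: r = (1/2)^2 = 1/4).
r to a first cousin = 0.125 (first cousins share one grandparent pair — two paths of length 4: r = 2·(1/2)^4 = 1/8).
r to a half-sibling = 1/4 (half-sibs share one parent — one path of length 2: r = (1/2)^2 = 1/4).
Summing one r·B term per recipient: 3·0.5·0.0813 + 1·0.25·0.364 + 2·0.125·0.113 + 2·0.25·0.226 = 0.3542.

0.3542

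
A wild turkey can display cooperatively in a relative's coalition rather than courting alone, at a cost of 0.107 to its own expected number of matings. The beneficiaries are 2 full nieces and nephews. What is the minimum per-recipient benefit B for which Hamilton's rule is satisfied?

0.214

r to a full niece or nephew = 1/4 (full aunt/uncle↔niece/nephew: two paths of length 3 through the shared grandparent pair: r = 2·(1/2)^3 = 1/4).
Hamilton's rule with n recipients of equal r: n·r·B > C, so B > C/(n·r) = 0.107/(2·0.25) = 0.214.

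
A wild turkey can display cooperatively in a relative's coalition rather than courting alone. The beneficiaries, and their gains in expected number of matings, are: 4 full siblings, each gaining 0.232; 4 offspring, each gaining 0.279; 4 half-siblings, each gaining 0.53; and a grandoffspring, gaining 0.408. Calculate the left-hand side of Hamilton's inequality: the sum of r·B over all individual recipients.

1.654

r to a full sibling = 0.5 (full sibs share both parents — two paths of length 2: r = 2·(1/2)^2 = 1/2).
r to an offspring = 0.5 (one parent–offspring link: r = (1/2)^1 = 1/2).
r to a half-sibling = 0.25 (half-sibs share one parent — one path of length 2: r = (1/2)^2 = 1/4).
r to a grandoffspring = 0.25 (two parent–offspring links: r = (1/2)^2 = 1/4).
Summing one r·B term per recipient: 4·0.5·0.232 + 4·0.5·0.279 + 4·0.25·0.53 + 1·0.25·0.408 = 1.654.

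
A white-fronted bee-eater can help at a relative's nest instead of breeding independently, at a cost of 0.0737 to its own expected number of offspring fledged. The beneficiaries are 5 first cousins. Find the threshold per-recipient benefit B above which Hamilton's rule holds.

0.1179

r to a first cousin = 0.125 (first cousins share one grandparent pair — two paths of length 4: r = 2·(1/2)^4 = 1/8).
Hamilton's rule with n recipients of equal r: n·r·B > C, so B > C/(n·r) = 0.0737/(5·0.125) = 0.1179.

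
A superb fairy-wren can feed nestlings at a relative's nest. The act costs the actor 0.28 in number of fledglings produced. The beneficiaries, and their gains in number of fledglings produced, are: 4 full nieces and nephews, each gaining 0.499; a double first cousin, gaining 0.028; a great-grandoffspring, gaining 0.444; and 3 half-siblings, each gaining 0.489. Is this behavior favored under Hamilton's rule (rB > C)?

Hamilton's rule: the trait is favored when the sum of r·B over every recipient exceeds the actor's cost C.
r to a full niece or nephew = 1/4 (full aunt/uncle↔niece/nephew: two paths of length 3 through the shared grandparent pair: r = 2·(1/2)^3 = 1/4).
r to a double first cousin = 1/4 (double first cousins share both grandparent pairs — four paths of length 4: r = 4·(1/2)^4 = 1/4).
r to a great-grandoffspring = 1/8 (three parent–offspring links: r = (1/2)^3 = 1/8).
r to a half-sibling = 1/4 (half-sibs share one parent — one path of length 2: r = (1/2)^2 = 1/4).
Summing one r·B term per recipient: 4·0.25·0.499 + 1·0.25·0.028 + 1·0.125·0.444 + 3·0.25·0.489 = 0.92825.
0.92825 > 0.28: the indirect benefit exceeds the cost.

Yes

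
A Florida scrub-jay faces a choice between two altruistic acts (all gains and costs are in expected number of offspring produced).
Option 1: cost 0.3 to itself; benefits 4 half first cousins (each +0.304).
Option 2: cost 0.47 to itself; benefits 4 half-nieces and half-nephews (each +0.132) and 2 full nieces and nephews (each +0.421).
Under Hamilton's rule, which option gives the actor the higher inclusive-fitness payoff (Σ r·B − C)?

Option 1: r to a half first cousin = 0.0625.
Option 1: Σ r·B − C = (4·0.0625·0.304) − 0.3 = -0.224.
Option 2: r to a half-niece or half-nephew = 0.125.
Option 2: r to a full niece or nephew = 0.25.
Option 2: Σ r·B − C = (4·0.125·0.132 + 2·0.25·0.421) − 0.47 = -0.1935.
Option 2 has the higher net inclusive-fitness payoff.

Option 2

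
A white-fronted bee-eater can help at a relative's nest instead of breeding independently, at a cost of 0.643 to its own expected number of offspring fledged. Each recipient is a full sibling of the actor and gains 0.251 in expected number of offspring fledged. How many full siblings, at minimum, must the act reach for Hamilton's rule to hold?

6

r to a full sibling = 1/2 (full sibs share both parents — two paths of length 2: r = 2·(1/2)^2 = 1/2).
Hamilton's rule: n·r·B > C  ⇒  n > C/(r·B) = 0.643/(0.5·0.251) = 5.124.
The smallest integer exceeding 5.124 is 6.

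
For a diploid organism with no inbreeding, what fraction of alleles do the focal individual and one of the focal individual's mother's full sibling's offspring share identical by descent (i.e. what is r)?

0.125

Each parent–offspring link contributes a factor of 1/2, and independent paths through distinct common ancestors add.
First cousins share one grandparent pair — two paths of length 4: r = 2·(1/2)^4 = 1/8.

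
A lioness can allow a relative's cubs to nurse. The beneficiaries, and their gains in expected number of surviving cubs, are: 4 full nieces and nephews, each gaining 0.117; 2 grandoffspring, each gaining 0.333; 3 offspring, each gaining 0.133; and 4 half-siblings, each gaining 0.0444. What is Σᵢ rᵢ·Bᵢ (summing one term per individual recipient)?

0.5274

r to a full niece or nephew = 1/4 (full aunt/uncle↔niece/nephew: two paths of length 3 through the shared grandparent pair: r = 2·(1/2)^3 = 1/4).
r to a grandoffspring = 0.25 (two parent–offspring links: r = (1/2)^2 = 1/4).
r to an offspring = 0.5 (one parent–offspring link: r = (1/2)^1 = 1/2).
r to a half-sibling = 0.25 (half-sibs share one parent — one path of length 2: r = (1/2)^2 = 1/4).
Summing one r·B term per recipient: 4·0.25·0.117 + 2·0.25·0.333 + 3·0.5·0.133 + 4·0.25·0.0444 = 0.5274.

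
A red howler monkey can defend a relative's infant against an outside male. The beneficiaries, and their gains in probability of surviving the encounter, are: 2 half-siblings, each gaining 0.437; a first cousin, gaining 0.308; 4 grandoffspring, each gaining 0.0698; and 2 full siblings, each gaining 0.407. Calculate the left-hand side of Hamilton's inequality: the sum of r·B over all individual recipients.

0.7338

r to a half-sibling = 1/4 (half-sibs share one parent — one path of length 2: r = (1/2)^2 = 1/4).
r to a first cousin = 1/8 (first cousins share one grandparent pair — two paths of length 4: r = 2·(1/2)^4 = 1/8).
r to a grandoffspring = 1/4 (two parent–offspring links: r = (1/2)^2 = 1/4).
r to a full sibling = 1/2 (full sibs share both parents — two paths of length 2: r = 2·(1/2)^2 = 1/2).
Summing one r·B term per recipient: 2·0.25·0.437 + 1·0.125·0.308 + 4·0.25·0.0698 + 2·0.5·0.407 = 0.7338.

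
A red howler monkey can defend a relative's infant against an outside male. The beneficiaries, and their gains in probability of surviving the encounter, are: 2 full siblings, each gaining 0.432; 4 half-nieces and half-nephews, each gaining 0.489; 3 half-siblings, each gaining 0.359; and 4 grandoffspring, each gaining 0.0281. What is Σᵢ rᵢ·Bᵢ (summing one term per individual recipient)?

r to a full sibling = 0.5 (full sibs share both parents — two paths of length 2: r = 2·(1/2)^2 = 1/2).
r to a half-niece or half-nephew = 0.125 (half-aunt/uncle↔niece/nephew: one path of length 3: r = (1/2)^3 = 1/8).
r to a half-sibling = 1/4 (half-sibs share one parent — one path of length 2: r = (1/2)^2 = 1/4).
r to a grandoffspring = 1/4 (two parent–offspring links: r = (1/2)^2 = 1/4).
Summing one r·B term per recipient: 2·0.5·0.432 + 4·0.125·0.489 + 3·0.25·0.359 + 4·0.25·0.0281 = 0.97385.

0.97385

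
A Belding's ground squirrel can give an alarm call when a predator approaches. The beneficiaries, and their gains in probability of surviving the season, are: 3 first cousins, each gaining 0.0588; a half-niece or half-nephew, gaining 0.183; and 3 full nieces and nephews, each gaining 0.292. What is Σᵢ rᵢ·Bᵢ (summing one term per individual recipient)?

0.263925

r to a first cousin = 1/8 (first cousins share one grandparent pair — two paths of length 4: r = 2·(1/2)^4 = 1/8).
r to a half-niece or half-nephew = 1/8 (half-aunt/uncle↔niece/nephew: one path of length 3: r = (1/2)^3 = 1/8).
r to a full niece or nephew = 0.25 (full aunt/uncle↔niece/nephew: two paths of length 3 through the shared grandparent pair: r = 2·(1/2)^3 = 1/4).
Summing one r·B term per recipient: 3·0.125·0.0588 + 1·0.125·0.183 + 3·0.25·0.292 = 0.263925.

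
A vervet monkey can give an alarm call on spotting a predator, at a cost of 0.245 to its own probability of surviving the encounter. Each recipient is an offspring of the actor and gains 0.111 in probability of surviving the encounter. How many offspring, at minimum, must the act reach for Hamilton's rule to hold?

5

r to an offspring = 1/2 (one parent–offspring link: r = (1/2)^1 = 1/2).
Hamilton's rule: n·r·B > C  ⇒  n > C/(r·B) = 0.245/(0.5·0.111) = 4.414.
The smallest integer exceeding 4.414 is 5.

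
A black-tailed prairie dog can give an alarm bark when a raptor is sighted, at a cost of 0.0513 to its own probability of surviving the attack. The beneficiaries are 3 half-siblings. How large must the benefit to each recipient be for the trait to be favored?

0.0684

r to a half-sibling = 1/4 (half-sibs share one parent — one path of length 2: r = (1/2)^2 = 1/4).
Hamilton's rule with n recipients of equal r: n·r·B > C, so B > C/(n·r) = 0.0513/(3·0.25) = 0.0684.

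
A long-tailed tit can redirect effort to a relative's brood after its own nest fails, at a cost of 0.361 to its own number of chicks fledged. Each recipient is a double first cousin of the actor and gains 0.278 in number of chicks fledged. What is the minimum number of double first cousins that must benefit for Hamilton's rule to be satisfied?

6

r to a double first cousin = 0.25 (double first cousins share both grandparent pairs — four paths of length 4: r = 4·(1/2)^4 = 1/4).
Hamilton's rule: n·r·B > C  ⇒  n > C/(r·B) = 0.361/(0.25·0.278) = 5.194.
The smallest integer exceeding 5.194 is 6.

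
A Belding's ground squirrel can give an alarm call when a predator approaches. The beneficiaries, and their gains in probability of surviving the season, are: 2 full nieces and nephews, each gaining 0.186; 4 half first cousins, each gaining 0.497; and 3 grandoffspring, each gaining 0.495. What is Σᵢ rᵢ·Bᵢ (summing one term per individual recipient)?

r to a full niece or nephew = 0.25 (full aunt/uncle↔niece/nephew: two paths of length 3 through the shared grandparent pair: r = 2·(1/2)^3 = 1/4).
r to a half first cousin = 1/16 (half first cousins share one grandparent — one path of length 4: r = (1/2)^4 = 1/16).
r to a grandoffspring = 0.25 (two parent–offspring links: r = (1/2)^2 = 1/4).
Summing one r·B term per recipient: 2·0.25·0.186 + 4·0.0625·0.497 + 3·0.25·0.495 = 0.5885.

0.5885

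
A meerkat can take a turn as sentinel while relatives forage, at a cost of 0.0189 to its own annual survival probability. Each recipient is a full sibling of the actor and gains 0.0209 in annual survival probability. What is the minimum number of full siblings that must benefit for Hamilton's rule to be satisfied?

2

r to a full sibling = 1/2 (full sibs share both parents — two paths of length 2: r = 2·(1/2)^2 = 1/2).
Hamilton's rule: n·r·B > C  ⇒  n > C/(r·B) = 0.0189/(0.5·0.0209) = 1.809.
The smallest integer exceeding 1.809 is 2.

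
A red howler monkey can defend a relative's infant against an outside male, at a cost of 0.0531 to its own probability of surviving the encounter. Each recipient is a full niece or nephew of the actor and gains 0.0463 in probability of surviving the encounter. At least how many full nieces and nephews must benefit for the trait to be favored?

5

r to a full niece or nephew = 0.25 (full aunt/uncle↔niece/nephew: two paths of length 3 through the shared grandparent pair: r = 2·(1/2)^3 = 1/4).
Hamilton's rule: n·r·B > C  ⇒  n > C/(r·B) = 0.0531/(0.25·0.0463) = 4.587.
The smallest integer exceeding 4.587 is 5.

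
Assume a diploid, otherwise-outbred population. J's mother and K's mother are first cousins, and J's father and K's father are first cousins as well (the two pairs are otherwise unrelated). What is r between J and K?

0.0625

Independent pedigree routes through distinct common ancestors add.
J and K are related in two ways: second cousins through their mothers (r = 1/32) and second cousins through their fathers (r = 1/32).
r = 1/32 + 1/32 = 1/16 = 0.0625.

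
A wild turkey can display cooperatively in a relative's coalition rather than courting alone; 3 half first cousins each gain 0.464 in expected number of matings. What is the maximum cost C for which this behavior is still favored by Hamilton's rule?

r to a half first cousin = 1/16 (half first cousins share one grandparent — one path of length 4: r = (1/2)^4 = 1/16).
Hamilton's rule: n·r·B > C, so the trait is favored while C < n·r·B = 3·0.0625·0.464 = 0.087.

0.087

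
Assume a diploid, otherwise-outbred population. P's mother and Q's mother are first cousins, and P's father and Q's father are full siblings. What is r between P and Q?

With two independent routes of shared ancestry, r is the sum of the two contributions.
P and Q are related in two ways: second cousins through their mothers (r = 1/32) and first cousins through their fathers (r = 1/8).
r = 1/32 + 1/8 = 0.15625.

0.15625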